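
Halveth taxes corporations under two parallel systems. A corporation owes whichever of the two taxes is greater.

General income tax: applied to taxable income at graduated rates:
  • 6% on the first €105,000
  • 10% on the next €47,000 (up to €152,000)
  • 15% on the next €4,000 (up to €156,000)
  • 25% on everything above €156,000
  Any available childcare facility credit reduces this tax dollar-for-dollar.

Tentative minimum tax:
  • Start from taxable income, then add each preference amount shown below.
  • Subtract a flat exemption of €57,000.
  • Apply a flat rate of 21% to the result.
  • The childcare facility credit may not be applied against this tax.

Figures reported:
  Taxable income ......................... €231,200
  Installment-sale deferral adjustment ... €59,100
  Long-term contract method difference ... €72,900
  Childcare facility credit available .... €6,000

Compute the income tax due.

General income tax:
  €105,000 × 6% = €6,300
  €47,000 × 10% = €4,700
  €4,000 × 15% = €600
  €75,200 × 25% = €18,800
  → €30,400
  Less childcare facility credit €6,000 → €24,400

Tentative minimum tax:
  Adjusted income: €231,200 + €59,100 + €72,900 = €363,200
  Less exemption €57,000 → base €306,200
  €306,200 × 21% = €64,302

€64,302 > €24,400, so the tentative minimum tax is the binding amount.

€64,302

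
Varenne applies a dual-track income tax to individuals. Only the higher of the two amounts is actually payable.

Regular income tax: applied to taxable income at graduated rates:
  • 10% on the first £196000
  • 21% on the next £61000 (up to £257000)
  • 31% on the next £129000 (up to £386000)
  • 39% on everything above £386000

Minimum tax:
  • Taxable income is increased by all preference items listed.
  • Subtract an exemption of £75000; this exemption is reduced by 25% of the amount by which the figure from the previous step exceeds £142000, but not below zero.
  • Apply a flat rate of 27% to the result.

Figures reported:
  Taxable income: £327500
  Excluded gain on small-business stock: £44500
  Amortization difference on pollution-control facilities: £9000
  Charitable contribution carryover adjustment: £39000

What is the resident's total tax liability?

£111915

Minimum tax:
  Adjusted income: £327500 + £44500 + £9000 + £39000 = £420000
  Exemption: £75000 − 25% × (£420000 − £142000) = £75000 − £69500 = £5500
  Base: £420000 − £5500 = £414500
  £414500 × 27% = £111915

Regular income tax:
  £196000 × 10% = £19600
  £61000 × 21% = £12810
  £70500 × 31% = £21855
  → £54265

£111915 > £54265, so the minimum tax is the binding amount.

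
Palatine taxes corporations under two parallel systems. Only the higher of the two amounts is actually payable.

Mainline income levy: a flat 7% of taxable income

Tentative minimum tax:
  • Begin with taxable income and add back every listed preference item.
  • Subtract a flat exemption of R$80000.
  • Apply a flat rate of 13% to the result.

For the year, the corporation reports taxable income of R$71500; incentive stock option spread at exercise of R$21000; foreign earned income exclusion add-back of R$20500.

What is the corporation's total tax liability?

Tentative minimum tax:
  Adjusted income: R$71500 + R$21000 + R$20500 = R$113000
  Less exemption R$80000 → base R$33000
  R$33000 × 13% = R$4290

Mainline income levy:
  R$71500 × 7% = R$5005

R$5005 > R$4290, so the mainline income levy governs.

R$5005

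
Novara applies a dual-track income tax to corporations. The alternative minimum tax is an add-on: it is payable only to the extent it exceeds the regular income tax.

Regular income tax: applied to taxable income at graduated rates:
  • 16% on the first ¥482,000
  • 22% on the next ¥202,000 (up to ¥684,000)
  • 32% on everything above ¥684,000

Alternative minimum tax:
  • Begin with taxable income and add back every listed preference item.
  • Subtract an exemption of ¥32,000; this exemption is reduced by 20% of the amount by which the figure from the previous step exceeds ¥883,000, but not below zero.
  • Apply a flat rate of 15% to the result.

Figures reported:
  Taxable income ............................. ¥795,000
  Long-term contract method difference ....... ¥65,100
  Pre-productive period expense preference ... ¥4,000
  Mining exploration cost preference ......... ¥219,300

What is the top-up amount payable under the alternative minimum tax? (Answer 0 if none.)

¥5,430

Regular income tax:
  ¥482,000 × 16% = ¥77,120
  ¥202,000 × 22% = ¥44,440
  ¥111,000 × 32% = ¥35,520
  → ¥157,080

Alternative minimum tax:
  Adjusted income: ¥795,000 + ¥65,100 + ¥4,000 + ¥219,300 = ¥1,083,400
  Exemption: 20% × (¥1,083,400 − ¥883,000) = ¥40,080 ≥ ¥32,000, so the exemption is fully phased out
  Base: ¥1,083,400 − ¥0 = ¥1,083,400
  ¥1,083,400 × 15% = ¥162,510

Excess of alternative minimum tax over regular income tax: ¥162,510 − ¥157,080 = ¥5,430.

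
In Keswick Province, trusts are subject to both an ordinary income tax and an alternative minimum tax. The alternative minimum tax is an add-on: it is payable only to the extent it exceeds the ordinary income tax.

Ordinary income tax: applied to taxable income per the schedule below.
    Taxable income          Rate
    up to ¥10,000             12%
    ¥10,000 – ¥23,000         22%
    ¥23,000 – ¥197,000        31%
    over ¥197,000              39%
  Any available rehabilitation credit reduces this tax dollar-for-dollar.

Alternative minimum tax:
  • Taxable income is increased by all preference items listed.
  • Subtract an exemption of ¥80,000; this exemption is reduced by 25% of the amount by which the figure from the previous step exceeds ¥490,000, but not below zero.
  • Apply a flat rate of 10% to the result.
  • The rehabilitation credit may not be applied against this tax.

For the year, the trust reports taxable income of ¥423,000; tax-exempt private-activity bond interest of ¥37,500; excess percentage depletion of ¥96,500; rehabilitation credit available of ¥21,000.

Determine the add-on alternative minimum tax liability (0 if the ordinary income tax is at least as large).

¥0

Ordinary income tax:
  ¥10,000 × 12% = ¥1,200
  ¥13,000 × 22% = ¥2,860
  ¥174,000 × 31% = ¥53,940
  ¥226,000 × 39% = ¥88,140
  → ¥146,140
  Less rehabilitation credit ¥21,000 → ¥125,140

Alternative minimum tax:
  Adjusted income: ¥423,000 + ¥37,500 + ¥96,500 = ¥557,000
  Exemption: ¥80,000 − 25% × (¥557,000 − ¥490,000) = ¥80,000 − ¥16,750 = ¥63,250
  Base: ¥557,000 − ¥63,250 = ¥493,750
  ¥493,750 × 10% = ¥49,375

¥49,375 ≤ ¥125,140, so no add-on is due.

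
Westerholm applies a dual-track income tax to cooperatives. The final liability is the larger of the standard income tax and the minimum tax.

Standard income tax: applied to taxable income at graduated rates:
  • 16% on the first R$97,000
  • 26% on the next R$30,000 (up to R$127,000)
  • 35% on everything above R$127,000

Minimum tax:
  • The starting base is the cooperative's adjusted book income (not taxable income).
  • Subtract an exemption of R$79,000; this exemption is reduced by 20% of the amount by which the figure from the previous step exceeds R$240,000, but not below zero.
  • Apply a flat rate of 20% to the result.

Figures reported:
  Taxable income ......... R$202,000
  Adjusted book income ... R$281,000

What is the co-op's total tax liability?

Standard income tax:
  R$97,000 × 16% = R$15,520
  R$30,000 × 26% = R$7,800
  R$75,000 × 35% = R$26,250
  → R$49,570

Minimum tax:
  Base (adjusted book income): R$281,000
  Exemption: R$79,000 − 20% × (R$281,000 − R$240,000) = R$79,000 − R$8,200 = R$70,800
  Base: R$281,000 − R$70,800 = R$210,200
  R$210,200 × 20% = R$42,040

R$49,570 > R$42,040, so the standard income tax governs.

R$49,570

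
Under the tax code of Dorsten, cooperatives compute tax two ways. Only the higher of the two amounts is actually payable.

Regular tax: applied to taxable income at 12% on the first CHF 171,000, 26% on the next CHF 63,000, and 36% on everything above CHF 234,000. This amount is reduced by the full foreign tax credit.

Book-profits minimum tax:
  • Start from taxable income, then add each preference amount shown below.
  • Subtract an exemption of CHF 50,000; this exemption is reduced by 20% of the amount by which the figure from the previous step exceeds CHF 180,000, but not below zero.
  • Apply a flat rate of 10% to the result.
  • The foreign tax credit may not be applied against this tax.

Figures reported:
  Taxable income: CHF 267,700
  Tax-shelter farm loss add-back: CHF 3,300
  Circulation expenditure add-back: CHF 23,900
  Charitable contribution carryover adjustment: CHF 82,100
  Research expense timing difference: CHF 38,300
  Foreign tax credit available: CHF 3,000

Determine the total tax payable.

Book-profits minimum tax:
  Adjusted income: CHF 267,700 + CHF 3,300 + CHF 23,900 + CHF 82,100 + CHF 38,300 = CHF 415,300
  Exemption: CHF 50,000 − 20% × (CHF 415,300 − CHF 180,000) = CHF 50,000 − CHF 47,060 = CHF 2,940
  Base: CHF 415,300 − CHF 2,940 = CHF 412,360
  CHF 412,360 × 10% = CHF 41,236

Regular tax:
  CHF 171,000 × 12% = CHF 20,520
  CHF 63,000 × 26% = CHF 16,380
  CHF 33,700 × 36% = CHF 12,132
  → CHF 49,032
  Less foreign tax credit CHF 3,000 → CHF 46,032

CHF 46,032 > CHF 41,236, so the regular tax governs.

CHF 46,032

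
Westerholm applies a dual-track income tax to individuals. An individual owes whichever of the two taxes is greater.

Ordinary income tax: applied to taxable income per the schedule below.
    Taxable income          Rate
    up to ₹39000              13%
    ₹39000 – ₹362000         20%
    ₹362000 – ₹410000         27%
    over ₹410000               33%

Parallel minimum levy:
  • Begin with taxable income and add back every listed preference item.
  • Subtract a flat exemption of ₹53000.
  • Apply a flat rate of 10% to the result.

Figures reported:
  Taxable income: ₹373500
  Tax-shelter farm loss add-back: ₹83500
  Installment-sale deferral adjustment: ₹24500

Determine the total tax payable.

₹72775

Ordinary income tax:
  ₹39000 × 13% = ₹5070
  ₹323000 × 20% = ₹64600
  ₹11500 × 27% = ₹3105
  → ₹72775

Parallel minimum levy:
  Adjusted income: ₹373500 + ₹83500 + ₹24500 = ₹481500
  Less exemption ₹53000 → base ₹428500
  ₹428500 × 10% = ₹42850

₹72775 > ₹42850, so the ordinary income tax governs.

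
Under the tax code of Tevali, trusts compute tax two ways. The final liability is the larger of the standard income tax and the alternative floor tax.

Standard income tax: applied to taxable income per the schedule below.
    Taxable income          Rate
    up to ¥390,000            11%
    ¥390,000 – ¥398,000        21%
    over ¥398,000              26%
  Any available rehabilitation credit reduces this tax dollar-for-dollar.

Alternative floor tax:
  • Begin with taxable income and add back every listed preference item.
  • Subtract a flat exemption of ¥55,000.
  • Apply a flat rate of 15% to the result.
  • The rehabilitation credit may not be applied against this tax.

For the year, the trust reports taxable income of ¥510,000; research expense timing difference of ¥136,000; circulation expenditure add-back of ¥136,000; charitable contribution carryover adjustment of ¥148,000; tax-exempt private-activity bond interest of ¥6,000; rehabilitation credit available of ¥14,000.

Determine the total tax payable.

Alternative floor tax:
  Adjusted income: ¥510,000 + ¥136,000 + ¥136,000 + ¥148,000 + ¥6,000 = ¥936,000
  Less exemption ¥55,000 → base ¥881,000
  ¥881,000 × 15% = ¥132,150

Standard income tax:
  ¥390,000 × 11% = ¥42,900
  ¥8,000 × 21% = ¥1,680
  ¥112,000 × 26% = ¥29,120
  → ¥73,700
  Less rehabilitation credit ¥14,000 → ¥59,700

¥132,150 > ¥59,700, so the alternative floor tax is the binding amount.

¥132,150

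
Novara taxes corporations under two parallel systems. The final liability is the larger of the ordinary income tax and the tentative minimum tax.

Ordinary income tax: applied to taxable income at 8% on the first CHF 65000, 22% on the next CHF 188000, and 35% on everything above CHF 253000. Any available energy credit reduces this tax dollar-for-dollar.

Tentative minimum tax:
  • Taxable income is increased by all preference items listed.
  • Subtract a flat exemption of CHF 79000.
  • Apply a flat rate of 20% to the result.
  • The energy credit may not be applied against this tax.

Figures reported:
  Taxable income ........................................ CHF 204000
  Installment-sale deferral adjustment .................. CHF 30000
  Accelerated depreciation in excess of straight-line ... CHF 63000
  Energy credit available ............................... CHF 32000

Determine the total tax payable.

CHF 43600

Tentative minimum tax:
  Adjusted income: CHF 204000 + CHF 30000 + CHF 63000 = CHF 297000
  Less exemption CHF 79000 → base CHF 218000
  CHF 218000 × 20% = CHF 43600

Ordinary income tax:
  CHF 65000 × 8% = CHF 5200
  CHF 139000 × 22% = CHF 30580
  → CHF 35780
  Less energy credit CHF 32000 → CHF 3780

CHF 43600 > CHF 3780, so the tentative minimum tax is the binding amount.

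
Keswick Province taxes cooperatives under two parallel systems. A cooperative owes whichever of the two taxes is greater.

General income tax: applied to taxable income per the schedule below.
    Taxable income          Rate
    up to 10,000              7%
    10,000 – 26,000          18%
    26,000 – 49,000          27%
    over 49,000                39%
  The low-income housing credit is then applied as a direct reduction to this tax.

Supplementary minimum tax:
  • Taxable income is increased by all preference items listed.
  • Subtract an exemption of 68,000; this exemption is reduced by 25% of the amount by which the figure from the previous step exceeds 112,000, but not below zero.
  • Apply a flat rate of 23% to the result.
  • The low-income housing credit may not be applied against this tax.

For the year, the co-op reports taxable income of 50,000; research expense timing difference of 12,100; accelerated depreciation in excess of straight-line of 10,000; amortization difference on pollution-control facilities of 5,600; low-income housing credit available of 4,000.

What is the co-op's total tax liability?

6,180

Supplementary minimum tax:
  Adjusted income: 50,000 + 12,100 + 10,000 + 5,600 = 77,700
  Exemption: 77,700 ≤ 112,000, so full 68,000 applies
  Base: 77,700 − 68,000 = 9,700
  9,700 × 23% = 2,231

General income tax:
  10,000 × 7% = 700
  16,000 × 18% = 2,880
  23,000 × 27% = 6,210
  1,000 × 39% = 390
  → 10,180
  Less low-income housing credit 4,000 → 6,180

6,180 > 2,231, so the general income tax governs.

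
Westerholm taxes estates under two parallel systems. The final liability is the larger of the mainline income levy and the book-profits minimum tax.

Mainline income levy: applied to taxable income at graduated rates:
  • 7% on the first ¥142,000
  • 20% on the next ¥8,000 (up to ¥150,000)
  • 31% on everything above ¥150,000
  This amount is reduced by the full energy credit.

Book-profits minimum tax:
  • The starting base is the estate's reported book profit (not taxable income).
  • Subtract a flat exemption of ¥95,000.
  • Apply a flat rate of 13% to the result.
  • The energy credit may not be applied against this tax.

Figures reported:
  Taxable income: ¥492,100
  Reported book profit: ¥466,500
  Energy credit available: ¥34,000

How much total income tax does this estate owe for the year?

¥83,591

Mainline income levy:
  ¥142,000 × 7% = ¥9,940
  ¥8,000 × 20% = ¥1,600
  ¥342,100 × 31% = ¥106,051
  → ¥117,591
  Less energy credit ¥34,000 → ¥83,591

Book-profits minimum tax:
  Base (reported book profit): ¥466,500
  Less exemption ¥95,000 → base ¥371,500
  ¥371,500 × 13% = ¥48,295

¥83,591 > ¥48,295, so the mainline income levy governs.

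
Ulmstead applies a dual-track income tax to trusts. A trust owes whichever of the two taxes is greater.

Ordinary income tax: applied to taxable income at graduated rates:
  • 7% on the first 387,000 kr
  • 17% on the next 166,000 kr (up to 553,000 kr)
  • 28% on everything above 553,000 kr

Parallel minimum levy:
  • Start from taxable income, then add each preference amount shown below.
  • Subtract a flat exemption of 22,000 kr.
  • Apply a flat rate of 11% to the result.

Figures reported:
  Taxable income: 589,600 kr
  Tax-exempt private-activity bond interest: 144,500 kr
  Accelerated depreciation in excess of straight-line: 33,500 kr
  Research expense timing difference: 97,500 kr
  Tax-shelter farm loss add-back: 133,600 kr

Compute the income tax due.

107,437 kr

Parallel minimum levy:
  Adjusted income: 589,600 kr + 144,500 kr + 33,500 kr + 97,500 kr + 133,600 kr = 998,700 kr
  Less exemption 22,000 kr → base 976,700 kr
  976,700 kr × 11% = 107,437 kr

Ordinary income tax:
  387,000 kr × 7% = 27,090 kr
  166,000 kr × 17% = 28,220 kr
  36,600 kr × 28% = 10,248 kr
  → 65,558 kr

107,437 kr > 65,558 kr, so the parallel minimum levy is the binding amount.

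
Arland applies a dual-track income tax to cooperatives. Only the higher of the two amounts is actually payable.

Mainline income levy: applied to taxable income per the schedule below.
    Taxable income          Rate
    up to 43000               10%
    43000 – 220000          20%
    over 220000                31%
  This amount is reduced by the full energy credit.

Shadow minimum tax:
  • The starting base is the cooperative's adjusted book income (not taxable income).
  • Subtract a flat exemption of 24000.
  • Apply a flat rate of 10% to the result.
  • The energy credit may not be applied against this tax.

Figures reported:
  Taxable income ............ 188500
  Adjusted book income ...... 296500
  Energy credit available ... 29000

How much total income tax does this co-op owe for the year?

Shadow minimum tax:
  Base (adjusted book income): 296500
  Less exemption 24000 → base 272500
  272500 × 10% = 27250

Mainline income levy:
  43000 × 10% = 4300
  145500 × 20% = 29100
  → 33400
  Less energy credit 29000 → 4400

27250 > 4400, so the shadow minimum tax is the binding amount.

27250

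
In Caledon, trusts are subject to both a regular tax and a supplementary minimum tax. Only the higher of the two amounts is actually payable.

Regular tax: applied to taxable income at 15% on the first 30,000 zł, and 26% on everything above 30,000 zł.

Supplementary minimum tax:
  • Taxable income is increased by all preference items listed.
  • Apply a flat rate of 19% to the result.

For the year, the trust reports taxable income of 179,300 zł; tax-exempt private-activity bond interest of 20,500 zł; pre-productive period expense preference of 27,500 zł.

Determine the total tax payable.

Supplementary minimum tax:
  Adjusted income: 179,300 zł + 20,500 zł + 27,500 zł = 227,300 zł
  227,300 zł × 19% = 43,187 zł

Regular tax:
  30,000 zł × 15% = 4,500 zł
  149,300 zł × 26% = 38,818 zł
  → 43,318 zł

43,318 zł > 43,187 zł, so the regular tax governs.

43,318 zł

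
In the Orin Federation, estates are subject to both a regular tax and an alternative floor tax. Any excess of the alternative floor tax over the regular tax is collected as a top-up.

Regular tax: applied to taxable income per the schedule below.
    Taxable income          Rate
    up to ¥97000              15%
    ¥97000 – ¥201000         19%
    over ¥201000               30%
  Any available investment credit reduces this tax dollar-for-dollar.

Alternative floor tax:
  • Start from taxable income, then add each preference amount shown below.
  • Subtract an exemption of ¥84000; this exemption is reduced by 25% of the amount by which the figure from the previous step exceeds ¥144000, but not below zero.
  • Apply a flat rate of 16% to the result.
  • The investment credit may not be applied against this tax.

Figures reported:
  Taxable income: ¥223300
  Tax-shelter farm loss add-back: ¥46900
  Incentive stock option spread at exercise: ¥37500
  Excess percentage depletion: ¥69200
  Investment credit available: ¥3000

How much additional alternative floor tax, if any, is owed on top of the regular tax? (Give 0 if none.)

¥18180

Alternative floor tax:
  Adjusted income: ¥223300 + ¥46900 + ¥37500 + ¥69200 = ¥376900
  Exemption: ¥84000 − 25% × (¥376900 − ¥144000) = ¥84000 − ¥58225 = ¥25775
  Base: ¥376900 − ¥25775 = ¥351125
  ¥351125 × 16% = ¥56180

Regular tax:
  ¥97000 × 15% = ¥14550
  ¥104000 × 19% = ¥19760
  ¥22300 × 30% = ¥6690
  → ¥41000
  Less investment credit ¥3000 → ¥38000

Excess of alternative floor tax over regular tax: ¥56180 − ¥38000 = ¥18180.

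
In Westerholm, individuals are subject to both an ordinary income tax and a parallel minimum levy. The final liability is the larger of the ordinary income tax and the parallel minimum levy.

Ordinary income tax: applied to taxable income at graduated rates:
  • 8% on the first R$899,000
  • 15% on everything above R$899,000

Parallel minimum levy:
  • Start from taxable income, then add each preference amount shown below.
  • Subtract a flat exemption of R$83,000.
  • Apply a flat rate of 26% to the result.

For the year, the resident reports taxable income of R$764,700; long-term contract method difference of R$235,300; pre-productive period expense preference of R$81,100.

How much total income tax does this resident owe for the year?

Parallel minimum levy:
  Adjusted income: R$764,700 + R$235,300 + R$81,100 = R$1,081,100
  Less exemption R$83,000 → base R$998,100
  R$998,100 × 26% = R$259,506

Ordinary income tax:
  R$764,700 × 8% = R$61,176

R$259,506 > R$61,176, so the parallel minimum levy is the binding amount.

R$259,506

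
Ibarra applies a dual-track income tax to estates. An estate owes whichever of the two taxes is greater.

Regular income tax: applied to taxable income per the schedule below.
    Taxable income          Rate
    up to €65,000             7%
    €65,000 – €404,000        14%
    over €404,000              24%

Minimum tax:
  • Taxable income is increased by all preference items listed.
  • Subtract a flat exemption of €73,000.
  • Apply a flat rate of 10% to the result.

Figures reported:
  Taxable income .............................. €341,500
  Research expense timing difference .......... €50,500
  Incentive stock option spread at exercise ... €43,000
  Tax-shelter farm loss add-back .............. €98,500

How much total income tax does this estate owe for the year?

Minimum tax:
  Adjusted income: €341,500 + €50,500 + €43,000 + €98,500 = €533,500
  Less exemption €73,000 → base €460,500
  €460,500 × 10% = €46,050

Regular income tax:
  €65,000 × 7% = €4,550
  €276,500 × 14% = €38,710
  → €43,260

€46,050 > €43,260, so the minimum tax is the binding amount.

€46,050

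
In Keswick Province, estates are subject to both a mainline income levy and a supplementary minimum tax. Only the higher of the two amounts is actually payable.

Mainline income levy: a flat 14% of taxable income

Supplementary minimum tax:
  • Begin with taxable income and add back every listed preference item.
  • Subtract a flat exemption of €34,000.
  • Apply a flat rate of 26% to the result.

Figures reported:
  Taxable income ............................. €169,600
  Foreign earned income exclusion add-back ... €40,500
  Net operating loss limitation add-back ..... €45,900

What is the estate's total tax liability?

€57,720

Supplementary minimum tax:
  Adjusted income: €169,600 + €40,500 + €45,900 = €256,000
  Less exemption €34,000 → base €222,000
  €222,000 × 26% = €57,720

Mainline income levy:
  €169,600 × 14% = €23,744

€57,720 > €23,744, so the supplementary minimum tax is the binding amount.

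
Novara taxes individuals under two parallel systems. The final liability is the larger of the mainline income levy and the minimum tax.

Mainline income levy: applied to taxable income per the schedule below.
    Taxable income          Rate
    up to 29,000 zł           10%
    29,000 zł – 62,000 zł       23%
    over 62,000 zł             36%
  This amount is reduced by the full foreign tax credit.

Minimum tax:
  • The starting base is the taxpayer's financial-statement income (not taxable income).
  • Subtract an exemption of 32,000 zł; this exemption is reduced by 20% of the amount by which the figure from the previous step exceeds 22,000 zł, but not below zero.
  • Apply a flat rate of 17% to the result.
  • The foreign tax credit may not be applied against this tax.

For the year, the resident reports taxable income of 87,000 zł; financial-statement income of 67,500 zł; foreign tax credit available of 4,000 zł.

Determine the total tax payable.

15,490 zł

Mainline income levy:
  29,000 zł × 10% = 2,900 zł
  33,000 zł × 23% = 7,590 zł
  25,000 zł × 36% = 9,000 zł
  → 19,490 zł
  Less foreign tax credit 4,000 zł → 15,490 zł

Minimum tax:
  Base (financial-statement income): 67,500 zł
  Exemption: 32,000 zł − 20% × (67,500 zł − 22,000 zł) = 32,000 zł − 9,100 zł = 22,900 zł
  Base: 67,500 zł − 22,900 zł = 44,600 zł
  44,600 zł × 17% = 7,582 zł

15,490 zł > 7,582 zł, so the mainline income levy governs.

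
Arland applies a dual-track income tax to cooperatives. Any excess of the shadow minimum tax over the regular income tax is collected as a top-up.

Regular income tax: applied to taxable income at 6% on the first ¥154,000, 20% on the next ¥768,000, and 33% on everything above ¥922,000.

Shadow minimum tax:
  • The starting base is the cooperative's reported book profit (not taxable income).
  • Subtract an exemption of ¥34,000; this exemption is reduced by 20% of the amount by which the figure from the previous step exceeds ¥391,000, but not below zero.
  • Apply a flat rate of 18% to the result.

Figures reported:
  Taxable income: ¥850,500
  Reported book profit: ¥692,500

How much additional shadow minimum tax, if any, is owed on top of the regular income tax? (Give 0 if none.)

¥0

Shadow minimum tax:
  Base (reported book profit): ¥692,500
  Exemption: 20% × (¥692,500 − ¥391,000) = ¥60,300 ≥ ¥34,000, so the exemption is fully phased out
  Base: ¥692,500 − ¥0 = ¥692,500
  ¥692,500 × 18% = ¥124,650

Regular income tax:
  ¥154,000 × 6% = ¥9,240
  ¥696,500 × 20% = ¥139,300
  → ¥148,540

¥124,650 ≤ ¥148,540, so no add-on is due.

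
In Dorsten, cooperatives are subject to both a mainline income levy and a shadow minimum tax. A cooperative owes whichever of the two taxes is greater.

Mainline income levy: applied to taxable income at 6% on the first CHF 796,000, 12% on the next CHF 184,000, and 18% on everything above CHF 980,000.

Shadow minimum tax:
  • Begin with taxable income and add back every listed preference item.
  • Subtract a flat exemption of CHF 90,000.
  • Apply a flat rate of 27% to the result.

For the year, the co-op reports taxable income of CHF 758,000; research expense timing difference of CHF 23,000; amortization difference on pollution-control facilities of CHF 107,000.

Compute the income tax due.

Shadow minimum tax:
  Adjusted income: CHF 758,000 + CHF 23,000 + CHF 107,000 = CHF 888,000
  Less exemption CHF 90,000 → base CHF 798,000
  CHF 798,000 × 27% = CHF 215,460

Mainline income levy:
  CHF 758,000 × 6% = CHF 45,480

CHF 215,460 > CHF 45,480, so the shadow minimum tax is the binding amount.

CHF 215,460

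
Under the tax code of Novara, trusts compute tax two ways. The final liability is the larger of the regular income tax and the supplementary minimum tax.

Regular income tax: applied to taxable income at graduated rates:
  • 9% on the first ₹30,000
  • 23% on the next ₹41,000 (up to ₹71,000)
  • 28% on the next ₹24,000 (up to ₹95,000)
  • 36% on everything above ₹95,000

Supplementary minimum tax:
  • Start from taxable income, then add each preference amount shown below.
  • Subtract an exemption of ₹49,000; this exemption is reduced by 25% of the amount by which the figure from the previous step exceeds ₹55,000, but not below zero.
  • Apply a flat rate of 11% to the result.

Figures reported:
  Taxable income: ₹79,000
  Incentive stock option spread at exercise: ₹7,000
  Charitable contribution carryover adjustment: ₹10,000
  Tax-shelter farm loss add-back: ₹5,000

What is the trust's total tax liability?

Regular income tax:
  ₹30,000 × 9% = ₹2,700
  ₹41,000 × 23% = ₹9,430
  ₹8,000 × 28% = ₹2,240
  → ₹14,370

Supplementary minimum tax:
  Adjusted income: ₹79,000 + ₹7,000 + ₹10,000 + ₹5,000 = ₹101,000
  Exemption: ₹49,000 − 25% × (₹101,000 − ₹55,000) = ₹49,000 − ₹11,500 = ₹37,500
  Base: ₹101,000 − ₹37,500 = ₹63,500
  ₹63,500 × 11% = ₹6,985

₹14,370 > ₹6,985, so the regular income tax governs.

₹14,370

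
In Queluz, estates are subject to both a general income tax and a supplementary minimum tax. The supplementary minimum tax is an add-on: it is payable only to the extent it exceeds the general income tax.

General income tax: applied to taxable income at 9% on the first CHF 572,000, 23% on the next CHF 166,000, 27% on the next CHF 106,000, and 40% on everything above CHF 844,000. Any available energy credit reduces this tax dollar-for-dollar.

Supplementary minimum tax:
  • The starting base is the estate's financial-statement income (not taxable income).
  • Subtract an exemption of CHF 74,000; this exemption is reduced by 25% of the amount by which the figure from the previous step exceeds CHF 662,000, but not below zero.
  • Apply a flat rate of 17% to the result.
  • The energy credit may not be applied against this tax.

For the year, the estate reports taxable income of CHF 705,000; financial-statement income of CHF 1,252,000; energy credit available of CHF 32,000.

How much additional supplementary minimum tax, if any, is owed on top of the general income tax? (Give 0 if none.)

General income tax:
  CHF 572,000 × 9% = CHF 51,480
  CHF 133,000 × 23% = CHF 30,590
  → CHF 82,070
  Less energy credit CHF 32,000 → CHF 50,070

Supplementary minimum tax:
  Base (financial-statement income): CHF 1,252,000
  Exemption: 25% × (CHF 1,252,000 − CHF 662,000) = CHF 147,500 ≥ CHF 74,000, so the exemption is fully phased out
  Base: CHF 1,252,000 − CHF 0 = CHF 1,252,000
  CHF 1,252,000 × 17% = CHF 212,840

Excess of supplementary minimum tax over general income tax: CHF 212,840 − CHF 50,070 = CHF 162,770.

CHF 162,770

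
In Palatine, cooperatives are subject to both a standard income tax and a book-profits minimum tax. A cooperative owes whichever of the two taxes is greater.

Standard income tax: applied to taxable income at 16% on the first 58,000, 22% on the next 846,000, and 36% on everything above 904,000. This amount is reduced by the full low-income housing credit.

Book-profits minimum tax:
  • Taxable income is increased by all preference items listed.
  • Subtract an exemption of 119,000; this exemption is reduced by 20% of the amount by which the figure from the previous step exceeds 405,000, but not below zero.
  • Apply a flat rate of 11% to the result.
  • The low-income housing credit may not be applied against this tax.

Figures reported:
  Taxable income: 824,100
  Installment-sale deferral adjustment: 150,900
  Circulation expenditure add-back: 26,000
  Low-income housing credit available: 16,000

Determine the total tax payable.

161,822

Standard income tax:
  58,000 × 16% = 9,280
  766,100 × 22% = 168,542
  → 177,822
  Less low-income housing credit 16,000 → 161,822

Book-profits minimum tax:
  Adjusted income: 824,100 + 150,900 + 26,000 = 1,001,000
  Exemption: 20% × (1,001,000 − 405,000) = 119,200 ≥ 119,000, so the exemption is fully phased out
  Base: 1,001,000 − 0 = 1,001,000
  1,001,000 × 11% = 110,110

161,822 > 110,110, so the standard income tax governs.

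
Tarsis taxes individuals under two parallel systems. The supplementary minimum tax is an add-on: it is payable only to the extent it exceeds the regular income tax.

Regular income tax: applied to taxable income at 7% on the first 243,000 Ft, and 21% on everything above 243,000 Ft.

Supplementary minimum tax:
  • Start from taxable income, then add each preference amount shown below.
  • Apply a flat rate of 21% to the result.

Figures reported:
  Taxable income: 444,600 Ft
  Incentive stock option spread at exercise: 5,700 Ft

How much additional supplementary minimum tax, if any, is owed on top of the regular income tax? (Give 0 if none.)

35,217 Ft

Regular income tax:
  243,000 Ft × 7% = 17,010 Ft
  201,600 Ft × 21% = 42,336 Ft
  → 59,346 Ft

Supplementary minimum tax:
  Adjusted income: 444,600 Ft + 5,700 Ft = 450,300 Ft
  450,300 Ft × 21% = 94,563 Ft

Excess of supplementary minimum tax over regular income tax: 94,563 Ft − 59,346 Ft = 35,217 Ft.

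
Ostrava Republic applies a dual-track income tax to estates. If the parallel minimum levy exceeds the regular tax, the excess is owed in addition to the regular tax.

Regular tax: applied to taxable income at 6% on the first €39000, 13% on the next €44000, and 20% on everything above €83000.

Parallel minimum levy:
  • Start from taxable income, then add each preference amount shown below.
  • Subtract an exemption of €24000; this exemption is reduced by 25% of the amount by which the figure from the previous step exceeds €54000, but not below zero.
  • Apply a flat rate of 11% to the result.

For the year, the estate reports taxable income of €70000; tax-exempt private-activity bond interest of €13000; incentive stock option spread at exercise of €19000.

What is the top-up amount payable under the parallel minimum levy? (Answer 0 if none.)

Parallel minimum levy:
  Adjusted income: €70000 + €13000 + €19000 = €102000
  Exemption: €24000 − 25% × (€102000 − €54000) = €24000 − €12000 = €12000
  Base: €102000 − €12000 = €90000
  €90000 × 11% = €9900

Regular tax:
  €39000 × 6% = €2340
  €31000 × 13% = €4030
  → €6370

Excess of parallel minimum levy over regular tax: €9900 − €6370 = €3530.

€3530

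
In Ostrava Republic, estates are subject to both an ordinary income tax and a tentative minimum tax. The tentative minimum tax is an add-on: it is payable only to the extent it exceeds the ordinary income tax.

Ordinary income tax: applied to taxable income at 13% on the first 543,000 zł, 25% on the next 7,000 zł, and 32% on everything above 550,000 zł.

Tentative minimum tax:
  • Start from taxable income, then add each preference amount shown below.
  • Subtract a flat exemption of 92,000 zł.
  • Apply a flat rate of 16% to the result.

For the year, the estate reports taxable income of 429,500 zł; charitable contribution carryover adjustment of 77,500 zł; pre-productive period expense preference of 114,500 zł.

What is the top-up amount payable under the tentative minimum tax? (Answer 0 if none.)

Tentative minimum tax:
  Adjusted income: 429,500 zł + 77,500 zł + 114,500 zł = 621,500 zł
  Less exemption 92,000 zł → base 529,500 zł
  529,500 zł × 16% = 84,720 zł

Ordinary income tax:
  429,500 zł × 13% = 55,835 zł

Excess of tentative minimum tax over ordinary income tax: 84,720 zł − 55,835 zł = 28,885 zł.

28,885 zł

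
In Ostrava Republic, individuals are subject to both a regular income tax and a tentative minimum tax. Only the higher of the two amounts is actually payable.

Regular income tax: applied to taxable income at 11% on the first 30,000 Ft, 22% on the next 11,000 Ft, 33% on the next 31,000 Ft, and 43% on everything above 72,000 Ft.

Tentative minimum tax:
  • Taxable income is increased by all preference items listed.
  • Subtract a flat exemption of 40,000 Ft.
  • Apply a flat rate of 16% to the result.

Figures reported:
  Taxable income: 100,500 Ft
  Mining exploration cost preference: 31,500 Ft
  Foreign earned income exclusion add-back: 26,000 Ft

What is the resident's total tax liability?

28,205 Ft

Regular income tax:
  30,000 Ft × 11% = 3,300 Ft
  11,000 Ft × 22% = 2,420 Ft
  31,000 Ft × 33% = 10,230 Ft
  28,500 Ft × 43% = 12,255 Ft
  → 28,205 Ft

Tentative minimum tax:
  Adjusted income: 100,500 Ft + 31,500 Ft + 26,000 Ft = 158,000 Ft
  Less exemption 40,000 Ft → base 118,000 Ft
  118,000 Ft × 16% = 18,880 Ft

28,205 Ft > 18,880 Ft, so the regular income tax governs.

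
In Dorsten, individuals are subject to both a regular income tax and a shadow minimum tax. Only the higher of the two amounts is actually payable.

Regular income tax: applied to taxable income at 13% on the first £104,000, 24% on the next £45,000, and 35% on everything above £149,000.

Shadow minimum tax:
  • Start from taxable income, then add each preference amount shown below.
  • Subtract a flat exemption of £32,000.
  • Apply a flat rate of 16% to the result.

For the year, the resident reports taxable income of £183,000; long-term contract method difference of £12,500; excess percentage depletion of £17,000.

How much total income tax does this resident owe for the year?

Shadow minimum tax:
  Adjusted income: £183,000 + £12,500 + £17,000 = £212,500
  Less exemption £32,000 → base £180,500
  £180,500 × 16% = £28,880

Regular income tax:
  £104,000 × 13% = £13,520
  £45,000 × 24% = £10,800
  £34,000 × 35% = £11,900
  → £36,220

£36,220 > £28,880, so the regular income tax governs.

£36,220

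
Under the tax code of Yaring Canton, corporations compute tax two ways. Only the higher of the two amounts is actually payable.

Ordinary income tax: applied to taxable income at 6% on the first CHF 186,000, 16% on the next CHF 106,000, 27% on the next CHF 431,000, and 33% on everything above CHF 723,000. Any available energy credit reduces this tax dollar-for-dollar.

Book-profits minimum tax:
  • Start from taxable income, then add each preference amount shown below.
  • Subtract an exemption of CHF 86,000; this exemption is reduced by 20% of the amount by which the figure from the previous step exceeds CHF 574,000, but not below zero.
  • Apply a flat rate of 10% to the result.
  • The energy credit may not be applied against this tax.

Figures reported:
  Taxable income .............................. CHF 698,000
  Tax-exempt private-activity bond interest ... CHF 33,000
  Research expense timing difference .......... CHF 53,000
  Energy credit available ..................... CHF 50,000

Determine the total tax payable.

Ordinary income tax:
  CHF 186,000 × 6% = CHF 11,160
  CHF 106,000 × 16% = CHF 16,960
  CHF 406,000 × 27% = CHF 109,620
  → CHF 137,740
  Less energy credit CHF 50,000 → CHF 87,740

Book-profits minimum tax:
  Adjusted income: CHF 698,000 + CHF 33,000 + CHF 53,000 = CHF 784,000
  Exemption: CHF 86,000 − 20% × (CHF 784,000 − CHF 574,000) = CHF 86,000 − CHF 42,000 = CHF 44,000
  Base: CHF 784,000 − CHF 44,000 = CHF 740,000
  CHF 740,000 × 10% = CHF 74,000

CHF 87,740 > CHF 74,000, so the ordinary income tax governs.

CHF 87,740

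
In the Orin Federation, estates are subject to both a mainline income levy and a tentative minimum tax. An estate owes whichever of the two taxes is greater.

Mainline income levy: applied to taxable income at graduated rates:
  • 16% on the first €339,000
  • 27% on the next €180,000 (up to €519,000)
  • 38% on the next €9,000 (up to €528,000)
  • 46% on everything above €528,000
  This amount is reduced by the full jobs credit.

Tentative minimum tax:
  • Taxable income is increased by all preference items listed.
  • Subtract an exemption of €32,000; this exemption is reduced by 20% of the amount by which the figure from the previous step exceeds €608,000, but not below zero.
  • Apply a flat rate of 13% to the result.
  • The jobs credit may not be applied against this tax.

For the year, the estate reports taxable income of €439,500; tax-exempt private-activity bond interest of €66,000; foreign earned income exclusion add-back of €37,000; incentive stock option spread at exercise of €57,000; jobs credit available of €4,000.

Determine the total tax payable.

€77,375

Mainline income levy:
  €339,000 × 16% = €54,240
  €100,500 × 27% = €27,135
  → €81,375
  Less jobs credit €4,000 → €77,375

Tentative minimum tax:
  Adjusted income: €439,500 + €66,000 + €37,000 + €57,000 = €599,500
  Exemption: €599,500 ≤ €608,000, so full €32,000 applies
  Base: €599,500 − €32,000 = €567,500
  €567,500 × 13% = €73,775

€77,375 > €73,775, so the mainline income levy governs.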